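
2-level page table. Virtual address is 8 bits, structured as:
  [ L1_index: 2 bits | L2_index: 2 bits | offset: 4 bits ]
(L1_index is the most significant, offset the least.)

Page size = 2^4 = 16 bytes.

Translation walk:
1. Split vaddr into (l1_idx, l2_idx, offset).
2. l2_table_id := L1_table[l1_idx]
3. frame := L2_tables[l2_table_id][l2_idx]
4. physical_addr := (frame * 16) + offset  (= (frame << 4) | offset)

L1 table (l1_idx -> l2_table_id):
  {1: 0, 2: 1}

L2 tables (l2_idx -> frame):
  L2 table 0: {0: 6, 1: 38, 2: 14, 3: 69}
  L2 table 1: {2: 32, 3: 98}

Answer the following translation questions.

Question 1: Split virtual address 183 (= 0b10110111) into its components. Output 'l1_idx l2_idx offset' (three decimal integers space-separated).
Answer: 2 3 7

Derivation:
vaddr = 183 = 0b10110111
  top 2 bits -> l1_idx = 2
  next 2 bits -> l2_idx = 3
  bottom 4 bits -> offset = 7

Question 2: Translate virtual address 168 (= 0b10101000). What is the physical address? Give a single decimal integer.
vaddr = 168 = 0b10101000
Split: l1_idx=2, l2_idx=2, offset=8
L1[2] = 1
L2[1][2] = 32
paddr = 32 * 16 + 8 = 520

Answer: 520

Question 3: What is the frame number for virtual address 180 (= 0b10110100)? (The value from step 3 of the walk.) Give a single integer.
Answer: 98

Derivation:
vaddr = 180: l1_idx=2, l2_idx=3
L1[2] = 1; L2[1][3] = 98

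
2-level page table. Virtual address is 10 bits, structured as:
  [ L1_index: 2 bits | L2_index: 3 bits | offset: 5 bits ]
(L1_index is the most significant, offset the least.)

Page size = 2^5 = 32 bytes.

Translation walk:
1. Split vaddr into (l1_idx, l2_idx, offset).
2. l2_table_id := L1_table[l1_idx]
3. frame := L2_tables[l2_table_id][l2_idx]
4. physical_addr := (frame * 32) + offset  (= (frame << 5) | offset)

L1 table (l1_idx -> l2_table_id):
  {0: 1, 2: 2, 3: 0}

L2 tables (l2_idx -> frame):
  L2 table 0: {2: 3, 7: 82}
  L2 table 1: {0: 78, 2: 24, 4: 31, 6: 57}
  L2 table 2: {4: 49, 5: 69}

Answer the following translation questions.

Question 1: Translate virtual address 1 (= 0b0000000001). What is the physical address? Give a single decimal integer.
Answer: 2497

Derivation:
vaddr = 1 = 0b0000000001
Split: l1_idx=0, l2_idx=0, offset=1
L1[0] = 1
L2[1][0] = 78
paddr = 78 * 32 + 1 = 2497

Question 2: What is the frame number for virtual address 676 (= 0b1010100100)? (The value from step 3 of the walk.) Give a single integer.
vaddr = 676: l1_idx=2, l2_idx=5
L1[2] = 2; L2[2][5] = 69

Answer: 69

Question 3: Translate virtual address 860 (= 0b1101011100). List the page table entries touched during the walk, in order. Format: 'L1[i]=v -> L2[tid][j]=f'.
Answer: L1[3]=0 -> L2[0][2]=3

Derivation:
vaddr = 860 = 0b1101011100
Split: l1_idx=3, l2_idx=2, offset=28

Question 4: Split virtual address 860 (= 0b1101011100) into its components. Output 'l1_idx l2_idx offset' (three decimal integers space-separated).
vaddr = 860 = 0b1101011100
  top 2 bits -> l1_idx = 3
  next 3 bits -> l2_idx = 2
  bottom 5 bits -> offset = 28

Answer: 3 2 28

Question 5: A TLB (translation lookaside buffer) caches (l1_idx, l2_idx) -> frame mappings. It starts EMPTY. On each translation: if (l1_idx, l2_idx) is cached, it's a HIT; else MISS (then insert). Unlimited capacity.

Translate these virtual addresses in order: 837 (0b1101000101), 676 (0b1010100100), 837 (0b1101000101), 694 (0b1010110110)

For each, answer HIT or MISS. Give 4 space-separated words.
Answer: MISS MISS HIT HIT

Derivation:
vaddr=837: (3,2) not in TLB -> MISS, insert
vaddr=676: (2,5) not in TLB -> MISS, insert
vaddr=837: (3,2) in TLB -> HIT
vaddr=694: (2,5) in TLB -> HIT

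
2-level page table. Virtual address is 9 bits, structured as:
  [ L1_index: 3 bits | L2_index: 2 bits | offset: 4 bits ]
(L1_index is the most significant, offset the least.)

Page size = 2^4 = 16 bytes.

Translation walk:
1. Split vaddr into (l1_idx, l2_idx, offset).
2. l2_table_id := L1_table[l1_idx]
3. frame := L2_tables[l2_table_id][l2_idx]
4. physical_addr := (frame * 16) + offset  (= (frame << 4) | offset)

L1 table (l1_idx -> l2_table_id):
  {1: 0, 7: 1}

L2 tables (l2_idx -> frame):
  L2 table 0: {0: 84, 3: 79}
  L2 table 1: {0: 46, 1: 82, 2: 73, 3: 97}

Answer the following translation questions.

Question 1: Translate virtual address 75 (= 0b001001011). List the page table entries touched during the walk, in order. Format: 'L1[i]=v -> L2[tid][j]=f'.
vaddr = 75 = 0b001001011
Split: l1_idx=1, l2_idx=0, offset=11

Answer: L1[1]=0 -> L2[0][0]=84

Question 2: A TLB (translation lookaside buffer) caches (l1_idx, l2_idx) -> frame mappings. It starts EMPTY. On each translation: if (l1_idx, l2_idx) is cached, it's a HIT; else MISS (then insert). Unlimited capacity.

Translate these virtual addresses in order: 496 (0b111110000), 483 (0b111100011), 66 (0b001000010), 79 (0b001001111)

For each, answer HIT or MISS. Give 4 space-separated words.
Answer: MISS MISS MISS HIT

Derivation:
vaddr=496: (7,3) not in TLB -> MISS, insert
vaddr=483: (7,2) not in TLB -> MISS, insert
vaddr=66: (1,0) not in TLB -> MISS, insert
vaddr=79: (1,0) in TLB -> HIT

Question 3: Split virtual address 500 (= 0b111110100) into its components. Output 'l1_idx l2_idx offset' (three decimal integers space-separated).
vaddr = 500 = 0b111110100
  top 3 bits -> l1_idx = 7
  next 2 bits -> l2_idx = 3
  bottom 4 bits -> offset = 4

Answer: 7 3 4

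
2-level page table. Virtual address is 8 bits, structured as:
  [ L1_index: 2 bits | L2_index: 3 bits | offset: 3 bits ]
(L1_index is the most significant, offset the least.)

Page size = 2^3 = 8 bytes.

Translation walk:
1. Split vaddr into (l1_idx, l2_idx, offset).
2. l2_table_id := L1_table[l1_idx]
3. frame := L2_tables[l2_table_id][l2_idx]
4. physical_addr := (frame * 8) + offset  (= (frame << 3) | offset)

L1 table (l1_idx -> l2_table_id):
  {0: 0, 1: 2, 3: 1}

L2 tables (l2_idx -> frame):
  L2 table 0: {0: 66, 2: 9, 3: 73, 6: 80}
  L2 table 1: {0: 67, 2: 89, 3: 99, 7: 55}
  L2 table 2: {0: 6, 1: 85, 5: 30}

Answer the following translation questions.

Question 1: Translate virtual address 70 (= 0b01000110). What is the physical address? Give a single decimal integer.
Answer: 54

Derivation:
vaddr = 70 = 0b01000110
Split: l1_idx=1, l2_idx=0, offset=6
L1[1] = 2
L2[2][0] = 6
paddr = 6 * 8 + 6 = 54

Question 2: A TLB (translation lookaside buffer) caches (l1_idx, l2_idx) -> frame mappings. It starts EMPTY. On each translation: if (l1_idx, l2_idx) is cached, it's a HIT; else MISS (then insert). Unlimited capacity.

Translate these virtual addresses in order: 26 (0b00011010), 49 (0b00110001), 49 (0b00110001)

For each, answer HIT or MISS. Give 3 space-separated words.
Answer: MISS MISS HIT

Derivation:
vaddr=26: (0,3) not in TLB -> MISS, insert
vaddr=49: (0,6) not in TLB -> MISS, insert
vaddr=49: (0,6) in TLB -> HIT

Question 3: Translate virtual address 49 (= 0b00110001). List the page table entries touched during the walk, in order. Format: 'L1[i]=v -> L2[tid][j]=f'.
Answer: L1[0]=0 -> L2[0][6]=80

Derivation:
vaddr = 49 = 0b00110001
Split: l1_idx=0, l2_idx=6, offset=1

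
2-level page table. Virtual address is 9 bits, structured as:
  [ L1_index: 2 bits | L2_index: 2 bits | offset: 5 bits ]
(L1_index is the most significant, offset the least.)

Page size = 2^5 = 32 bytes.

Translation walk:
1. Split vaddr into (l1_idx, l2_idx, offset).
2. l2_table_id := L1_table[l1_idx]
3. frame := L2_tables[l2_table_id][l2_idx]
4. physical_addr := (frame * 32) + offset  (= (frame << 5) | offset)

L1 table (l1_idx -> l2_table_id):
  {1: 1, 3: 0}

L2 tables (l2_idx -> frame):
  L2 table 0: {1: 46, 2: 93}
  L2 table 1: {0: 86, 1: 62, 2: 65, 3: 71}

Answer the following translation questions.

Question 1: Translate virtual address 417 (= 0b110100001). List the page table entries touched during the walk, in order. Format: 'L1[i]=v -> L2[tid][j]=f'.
Answer: L1[3]=0 -> L2[0][1]=46

Derivation:
vaddr = 417 = 0b110100001
Split: l1_idx=3, l2_idx=1, offset=1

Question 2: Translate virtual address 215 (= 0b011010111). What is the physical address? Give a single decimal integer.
vaddr = 215 = 0b011010111
Split: l1_idx=1, l2_idx=2, offset=23
L1[1] = 1
L2[1][2] = 65
paddr = 65 * 32 + 23 = 2103

Answer: 2103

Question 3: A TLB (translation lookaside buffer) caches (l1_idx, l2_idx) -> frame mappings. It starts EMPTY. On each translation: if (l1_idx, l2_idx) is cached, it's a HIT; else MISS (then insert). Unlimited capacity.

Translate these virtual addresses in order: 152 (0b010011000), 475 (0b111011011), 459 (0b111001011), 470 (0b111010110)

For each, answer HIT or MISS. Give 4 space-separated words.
vaddr=152: (1,0) not in TLB -> MISS, insert
vaddr=475: (3,2) not in TLB -> MISS, insert
vaddr=459: (3,2) in TLB -> HIT
vaddr=470: (3,2) in TLB -> HIT

Answer: MISS MISS HIT HIT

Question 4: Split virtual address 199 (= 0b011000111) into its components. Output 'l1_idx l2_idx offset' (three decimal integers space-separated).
Answer: 1 2 7

Derivation:
vaddr = 199 = 0b011000111
  top 2 bits -> l1_idx = 1
  next 2 bits -> l2_idx = 2
  bottom 5 bits -> offset = 7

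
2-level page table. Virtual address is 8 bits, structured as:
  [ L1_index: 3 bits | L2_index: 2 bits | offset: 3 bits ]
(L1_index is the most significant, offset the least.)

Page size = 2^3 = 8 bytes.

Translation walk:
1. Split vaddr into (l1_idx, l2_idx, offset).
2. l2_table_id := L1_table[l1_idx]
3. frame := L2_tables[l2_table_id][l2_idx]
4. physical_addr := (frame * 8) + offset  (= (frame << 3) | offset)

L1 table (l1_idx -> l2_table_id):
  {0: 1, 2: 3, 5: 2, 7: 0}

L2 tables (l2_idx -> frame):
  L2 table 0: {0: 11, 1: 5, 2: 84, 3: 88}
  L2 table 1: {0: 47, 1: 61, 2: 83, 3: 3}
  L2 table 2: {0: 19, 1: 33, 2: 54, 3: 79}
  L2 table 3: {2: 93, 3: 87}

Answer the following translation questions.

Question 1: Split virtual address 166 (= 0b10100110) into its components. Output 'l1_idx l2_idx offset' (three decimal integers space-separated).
vaddr = 166 = 0b10100110
  top 3 bits -> l1_idx = 5
  next 2 bits -> l2_idx = 0
  bottom 3 bits -> offset = 6

Answer: 5 0 6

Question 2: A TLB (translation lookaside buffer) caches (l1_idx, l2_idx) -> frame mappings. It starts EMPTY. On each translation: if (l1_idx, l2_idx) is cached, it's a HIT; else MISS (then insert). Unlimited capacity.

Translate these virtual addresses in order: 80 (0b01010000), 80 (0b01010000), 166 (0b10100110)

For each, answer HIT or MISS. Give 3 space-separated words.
vaddr=80: (2,2) not in TLB -> MISS, insert
vaddr=80: (2,2) in TLB -> HIT
vaddr=166: (5,0) not in TLB -> MISS, insert

Answer: MISS HIT MISS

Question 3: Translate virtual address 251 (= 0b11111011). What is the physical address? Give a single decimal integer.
vaddr = 251 = 0b11111011
Split: l1_idx=7, l2_idx=3, offset=3
L1[7] = 0
L2[0][3] = 88
paddr = 88 * 8 + 3 = 707

Answer: 707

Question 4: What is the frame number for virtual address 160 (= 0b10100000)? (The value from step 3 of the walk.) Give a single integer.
vaddr = 160: l1_idx=5, l2_idx=0
L1[5] = 2; L2[2][0] = 19

Answer: 19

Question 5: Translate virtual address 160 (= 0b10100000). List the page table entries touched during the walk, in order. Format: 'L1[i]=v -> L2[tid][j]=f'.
Answer: L1[5]=2 -> L2[2][0]=19

Derivation:
vaddr = 160 = 0b10100000
Split: l1_idx=5, l2_idx=0, offset=0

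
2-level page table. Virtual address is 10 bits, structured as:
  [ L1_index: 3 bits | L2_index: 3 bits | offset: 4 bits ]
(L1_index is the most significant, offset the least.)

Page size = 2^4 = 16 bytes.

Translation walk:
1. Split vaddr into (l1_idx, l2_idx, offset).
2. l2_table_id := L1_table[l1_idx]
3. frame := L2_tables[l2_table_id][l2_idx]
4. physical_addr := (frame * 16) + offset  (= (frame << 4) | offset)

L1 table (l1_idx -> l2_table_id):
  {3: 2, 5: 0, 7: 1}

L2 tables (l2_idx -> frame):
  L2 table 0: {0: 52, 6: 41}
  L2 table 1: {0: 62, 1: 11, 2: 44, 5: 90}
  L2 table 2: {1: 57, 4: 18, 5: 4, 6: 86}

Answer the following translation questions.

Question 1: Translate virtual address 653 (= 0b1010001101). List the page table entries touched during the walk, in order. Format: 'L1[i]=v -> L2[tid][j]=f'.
vaddr = 653 = 0b1010001101
Split: l1_idx=5, l2_idx=0, offset=13

Answer: L1[5]=0 -> L2[0][0]=52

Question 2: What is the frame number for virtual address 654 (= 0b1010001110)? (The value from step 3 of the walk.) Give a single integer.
vaddr = 654: l1_idx=5, l2_idx=0
L1[5] = 0; L2[0][0] = 52

Answer: 52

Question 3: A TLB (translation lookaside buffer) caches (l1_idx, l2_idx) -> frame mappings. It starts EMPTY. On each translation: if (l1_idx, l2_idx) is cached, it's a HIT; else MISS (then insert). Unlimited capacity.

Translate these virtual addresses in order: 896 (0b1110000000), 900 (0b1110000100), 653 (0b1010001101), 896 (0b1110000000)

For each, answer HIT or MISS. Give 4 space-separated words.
Answer: MISS HIT MISS HIT

Derivation:
vaddr=896: (7,0) not in TLB -> MISS, insert
vaddr=900: (7,0) in TLB -> HIT
vaddr=653: (5,0) not in TLB -> MISS, insert
vaddr=896: (7,0) in TLB -> HIT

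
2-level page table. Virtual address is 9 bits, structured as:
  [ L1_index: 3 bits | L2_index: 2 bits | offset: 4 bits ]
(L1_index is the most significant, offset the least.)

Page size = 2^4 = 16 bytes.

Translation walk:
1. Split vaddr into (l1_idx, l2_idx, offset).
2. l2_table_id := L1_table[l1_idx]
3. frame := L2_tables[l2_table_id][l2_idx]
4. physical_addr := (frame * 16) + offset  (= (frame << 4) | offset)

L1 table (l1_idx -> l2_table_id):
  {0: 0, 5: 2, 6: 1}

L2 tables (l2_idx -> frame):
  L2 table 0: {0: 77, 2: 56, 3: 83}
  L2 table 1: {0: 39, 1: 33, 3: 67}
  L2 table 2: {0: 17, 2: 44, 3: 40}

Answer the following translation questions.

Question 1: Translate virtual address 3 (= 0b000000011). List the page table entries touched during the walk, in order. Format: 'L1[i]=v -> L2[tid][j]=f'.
vaddr = 3 = 0b000000011
Split: l1_idx=0, l2_idx=0, offset=3

Answer: L1[0]=0 -> L2[0][0]=77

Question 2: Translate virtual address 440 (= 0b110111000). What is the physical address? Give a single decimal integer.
vaddr = 440 = 0b110111000
Split: l1_idx=6, l2_idx=3, offset=8
L1[6] = 1
L2[1][3] = 67
paddr = 67 * 16 + 8 = 1080

Answer: 1080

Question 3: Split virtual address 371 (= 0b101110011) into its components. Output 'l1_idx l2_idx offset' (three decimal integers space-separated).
Answer: 5 3 3

Derivation:
vaddr = 371 = 0b101110011
  top 3 bits -> l1_idx = 5
  next 2 bits -> l2_idx = 3
  bottom 4 bits -> offset = 3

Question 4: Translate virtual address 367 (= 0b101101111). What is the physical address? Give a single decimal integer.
Answer: 719

Derivation:
vaddr = 367 = 0b101101111
Split: l1_idx=5, l2_idx=2, offset=15
L1[5] = 2
L2[2][2] = 44
paddr = 44 * 16 + 15 = 719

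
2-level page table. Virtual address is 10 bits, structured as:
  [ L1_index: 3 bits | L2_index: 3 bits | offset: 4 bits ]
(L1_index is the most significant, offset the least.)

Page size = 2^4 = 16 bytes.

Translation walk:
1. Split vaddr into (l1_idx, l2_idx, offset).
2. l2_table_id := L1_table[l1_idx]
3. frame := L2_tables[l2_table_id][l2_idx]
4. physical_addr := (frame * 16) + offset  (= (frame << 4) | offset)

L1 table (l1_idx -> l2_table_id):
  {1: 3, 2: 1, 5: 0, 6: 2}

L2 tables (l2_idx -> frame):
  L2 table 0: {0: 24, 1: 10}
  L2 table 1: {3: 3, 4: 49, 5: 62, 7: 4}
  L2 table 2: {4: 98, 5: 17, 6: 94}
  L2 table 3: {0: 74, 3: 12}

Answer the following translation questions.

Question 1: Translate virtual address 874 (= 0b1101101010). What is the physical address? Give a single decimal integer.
Answer: 1514

Derivation:
vaddr = 874 = 0b1101101010
Split: l1_idx=6, l2_idx=6, offset=10
L1[6] = 2
L2[2][6] = 94
paddr = 94 * 16 + 10 = 1514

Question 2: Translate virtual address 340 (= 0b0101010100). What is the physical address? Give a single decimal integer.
vaddr = 340 = 0b0101010100
Split: l1_idx=2, l2_idx=5, offset=4
L1[2] = 1
L2[1][5] = 62
paddr = 62 * 16 + 4 = 996

Answer: 996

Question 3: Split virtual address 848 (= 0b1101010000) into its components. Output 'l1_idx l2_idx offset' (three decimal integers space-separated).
vaddr = 848 = 0b1101010000
  top 3 bits -> l1_idx = 6
  next 3 bits -> l2_idx = 5
  bottom 4 bits -> offset = 0

Answer: 6 5 0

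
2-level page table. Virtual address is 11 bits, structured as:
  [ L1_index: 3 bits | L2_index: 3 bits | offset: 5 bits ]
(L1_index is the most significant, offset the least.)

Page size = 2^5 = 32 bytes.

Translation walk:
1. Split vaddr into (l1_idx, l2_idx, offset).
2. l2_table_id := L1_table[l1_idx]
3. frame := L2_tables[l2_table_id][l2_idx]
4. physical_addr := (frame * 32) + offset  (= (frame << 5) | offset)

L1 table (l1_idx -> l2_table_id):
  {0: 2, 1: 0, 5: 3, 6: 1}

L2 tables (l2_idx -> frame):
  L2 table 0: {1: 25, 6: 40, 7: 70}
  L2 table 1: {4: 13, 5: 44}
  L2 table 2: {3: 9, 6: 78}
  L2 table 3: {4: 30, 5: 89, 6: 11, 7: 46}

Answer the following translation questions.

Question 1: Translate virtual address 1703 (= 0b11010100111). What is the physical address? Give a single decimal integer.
vaddr = 1703 = 0b11010100111
Split: l1_idx=6, l2_idx=5, offset=7
L1[6] = 1
L2[1][5] = 44
paddr = 44 * 32 + 7 = 1415

Answer: 1415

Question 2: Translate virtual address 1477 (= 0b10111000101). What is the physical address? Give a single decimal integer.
Answer: 357

Derivation:
vaddr = 1477 = 0b10111000101
Split: l1_idx=5, l2_idx=6, offset=5
L1[5] = 3
L2[3][6] = 11
paddr = 11 * 32 + 5 = 357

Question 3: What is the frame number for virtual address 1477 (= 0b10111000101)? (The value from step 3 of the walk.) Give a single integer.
Answer: 11

Derivation:
vaddr = 1477: l1_idx=5, l2_idx=6
L1[5] = 3; L2[3][6] = 11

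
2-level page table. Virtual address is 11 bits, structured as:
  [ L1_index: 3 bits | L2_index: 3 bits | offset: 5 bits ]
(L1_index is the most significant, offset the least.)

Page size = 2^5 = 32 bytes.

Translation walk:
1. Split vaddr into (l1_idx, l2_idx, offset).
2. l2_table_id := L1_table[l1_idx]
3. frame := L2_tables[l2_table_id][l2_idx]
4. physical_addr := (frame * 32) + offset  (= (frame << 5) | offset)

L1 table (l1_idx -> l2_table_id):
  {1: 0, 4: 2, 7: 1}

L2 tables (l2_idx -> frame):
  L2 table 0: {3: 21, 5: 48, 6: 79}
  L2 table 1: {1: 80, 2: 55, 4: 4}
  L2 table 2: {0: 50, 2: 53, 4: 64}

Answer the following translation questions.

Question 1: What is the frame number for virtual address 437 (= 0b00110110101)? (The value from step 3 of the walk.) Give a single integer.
Answer: 48

Derivation:
vaddr = 437: l1_idx=1, l2_idx=5
L1[1] = 0; L2[0][5] = 48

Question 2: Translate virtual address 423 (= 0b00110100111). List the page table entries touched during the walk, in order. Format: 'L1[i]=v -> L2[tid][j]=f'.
vaddr = 423 = 0b00110100111
Split: l1_idx=1, l2_idx=5, offset=7

Answer: L1[1]=0 -> L2[0][5]=48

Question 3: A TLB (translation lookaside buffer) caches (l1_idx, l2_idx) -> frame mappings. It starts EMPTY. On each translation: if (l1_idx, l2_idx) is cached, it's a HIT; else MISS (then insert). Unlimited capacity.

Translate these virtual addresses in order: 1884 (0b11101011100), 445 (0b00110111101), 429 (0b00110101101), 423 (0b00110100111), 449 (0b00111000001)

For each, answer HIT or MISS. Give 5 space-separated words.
Answer: MISS MISS HIT HIT MISS

Derivation:
vaddr=1884: (7,2) not in TLB -> MISS, insert
vaddr=445: (1,5) not in TLB -> MISS, insert
vaddr=429: (1,5) in TLB -> HIT
vaddr=423: (1,5) in TLB -> HIT
vaddr=449: (1,6) not in TLB -> MISS, insert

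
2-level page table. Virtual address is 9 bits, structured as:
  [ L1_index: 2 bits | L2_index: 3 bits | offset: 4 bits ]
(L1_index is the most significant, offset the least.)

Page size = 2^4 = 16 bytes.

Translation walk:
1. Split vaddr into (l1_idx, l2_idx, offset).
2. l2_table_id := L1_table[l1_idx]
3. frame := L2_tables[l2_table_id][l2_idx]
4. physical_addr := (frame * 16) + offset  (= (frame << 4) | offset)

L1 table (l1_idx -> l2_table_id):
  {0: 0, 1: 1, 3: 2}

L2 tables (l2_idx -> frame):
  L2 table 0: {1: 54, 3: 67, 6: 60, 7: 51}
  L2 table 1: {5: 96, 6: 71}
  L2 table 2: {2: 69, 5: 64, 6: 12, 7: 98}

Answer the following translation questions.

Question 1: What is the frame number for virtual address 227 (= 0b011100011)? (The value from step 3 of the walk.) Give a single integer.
vaddr = 227: l1_idx=1, l2_idx=6
L1[1] = 1; L2[1][6] = 71

Answer: 71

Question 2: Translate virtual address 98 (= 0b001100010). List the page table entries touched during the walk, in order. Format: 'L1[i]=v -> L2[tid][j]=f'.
Answer: L1[0]=0 -> L2[0][6]=60

Derivation:
vaddr = 98 = 0b001100010
Split: l1_idx=0, l2_idx=6, offset=2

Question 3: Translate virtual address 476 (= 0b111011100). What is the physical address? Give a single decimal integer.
vaddr = 476 = 0b111011100
Split: l1_idx=3, l2_idx=5, offset=12
L1[3] = 2
L2[2][5] = 64
paddr = 64 * 16 + 12 = 1036

Answer: 1036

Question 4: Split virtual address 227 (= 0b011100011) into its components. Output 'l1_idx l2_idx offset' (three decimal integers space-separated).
Answer: 1 6 3

Derivation:
vaddr = 227 = 0b011100011
  top 2 bits -> l1_idx = 1
  next 3 bits -> l2_idx = 6
  bottom 4 bits -> offset = 3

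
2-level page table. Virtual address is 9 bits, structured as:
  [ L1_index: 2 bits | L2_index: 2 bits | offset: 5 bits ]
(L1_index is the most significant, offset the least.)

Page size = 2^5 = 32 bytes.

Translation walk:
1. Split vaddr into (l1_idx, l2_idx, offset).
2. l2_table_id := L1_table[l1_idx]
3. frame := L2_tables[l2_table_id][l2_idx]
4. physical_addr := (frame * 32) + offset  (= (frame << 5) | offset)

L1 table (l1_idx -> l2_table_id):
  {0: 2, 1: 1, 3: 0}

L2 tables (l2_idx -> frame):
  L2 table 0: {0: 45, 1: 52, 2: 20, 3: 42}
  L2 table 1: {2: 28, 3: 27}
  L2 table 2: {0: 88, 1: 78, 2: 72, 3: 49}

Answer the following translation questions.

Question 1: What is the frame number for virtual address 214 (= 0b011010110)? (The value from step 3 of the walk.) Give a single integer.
vaddr = 214: l1_idx=1, l2_idx=2
L1[1] = 1; L2[1][2] = 28

Answer: 28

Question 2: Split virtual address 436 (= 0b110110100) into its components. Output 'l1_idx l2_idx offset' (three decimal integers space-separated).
Answer: 3 1 20

Derivation:
vaddr = 436 = 0b110110100
  top 2 bits -> l1_idx = 3
  next 2 bits -> l2_idx = 1
  bottom 5 bits -> offset = 20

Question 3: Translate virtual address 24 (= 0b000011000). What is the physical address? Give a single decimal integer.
Answer: 2840

Derivation:
vaddr = 24 = 0b000011000
Split: l1_idx=0, l2_idx=0, offset=24
L1[0] = 2
L2[2][0] = 88
paddr = 88 * 32 + 24 = 2840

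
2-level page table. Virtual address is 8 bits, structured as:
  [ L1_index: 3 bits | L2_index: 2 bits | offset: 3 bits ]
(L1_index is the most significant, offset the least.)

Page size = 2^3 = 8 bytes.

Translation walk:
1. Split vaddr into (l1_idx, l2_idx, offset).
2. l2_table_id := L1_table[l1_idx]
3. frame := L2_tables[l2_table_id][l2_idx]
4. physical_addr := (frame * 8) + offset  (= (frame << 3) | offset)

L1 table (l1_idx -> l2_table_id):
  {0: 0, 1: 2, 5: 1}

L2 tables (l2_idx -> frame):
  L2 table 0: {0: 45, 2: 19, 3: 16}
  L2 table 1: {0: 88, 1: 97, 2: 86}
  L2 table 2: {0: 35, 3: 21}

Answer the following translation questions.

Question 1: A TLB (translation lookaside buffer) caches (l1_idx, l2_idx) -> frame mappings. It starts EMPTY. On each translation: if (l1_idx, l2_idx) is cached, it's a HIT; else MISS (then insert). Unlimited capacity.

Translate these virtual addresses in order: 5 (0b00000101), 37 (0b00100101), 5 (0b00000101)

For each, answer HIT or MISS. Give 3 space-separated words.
vaddr=5: (0,0) not in TLB -> MISS, insert
vaddr=37: (1,0) not in TLB -> MISS, insert
vaddr=5: (0,0) in TLB -> HIT

Answer: MISS MISS HIT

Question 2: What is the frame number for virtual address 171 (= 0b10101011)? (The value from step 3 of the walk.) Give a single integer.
Answer: 97

Derivation:
vaddr = 171: l1_idx=5, l2_idx=1
L1[5] = 1; L2[1][1] = 97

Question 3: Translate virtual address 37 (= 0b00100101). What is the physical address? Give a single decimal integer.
vaddr = 37 = 0b00100101
Split: l1_idx=1, l2_idx=0, offset=5
L1[1] = 2
L2[2][0] = 35
paddr = 35 * 8 + 5 = 285

Answer: 285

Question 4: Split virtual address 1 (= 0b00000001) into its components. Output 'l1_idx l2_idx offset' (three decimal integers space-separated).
Answer: 0 0 1

Derivation:
vaddr = 1 = 0b00000001
  top 3 bits -> l1_idx = 0
  next 2 bits -> l2_idx = 0
  bottom 3 bits -> offset = 1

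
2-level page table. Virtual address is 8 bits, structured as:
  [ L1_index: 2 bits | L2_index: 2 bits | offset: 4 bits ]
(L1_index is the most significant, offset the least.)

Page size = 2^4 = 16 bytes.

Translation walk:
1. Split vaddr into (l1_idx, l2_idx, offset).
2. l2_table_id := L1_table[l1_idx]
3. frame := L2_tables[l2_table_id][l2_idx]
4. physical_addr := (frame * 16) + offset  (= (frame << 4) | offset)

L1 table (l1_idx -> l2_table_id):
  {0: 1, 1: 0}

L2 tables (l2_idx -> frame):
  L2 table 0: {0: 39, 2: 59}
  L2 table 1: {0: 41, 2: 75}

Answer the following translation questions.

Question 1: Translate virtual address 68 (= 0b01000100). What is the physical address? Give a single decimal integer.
Answer: 628

Derivation:
vaddr = 68 = 0b01000100
Split: l1_idx=1, l2_idx=0, offset=4
L1[1] = 0
L2[0][0] = 39
paddr = 39 * 16 + 4 = 628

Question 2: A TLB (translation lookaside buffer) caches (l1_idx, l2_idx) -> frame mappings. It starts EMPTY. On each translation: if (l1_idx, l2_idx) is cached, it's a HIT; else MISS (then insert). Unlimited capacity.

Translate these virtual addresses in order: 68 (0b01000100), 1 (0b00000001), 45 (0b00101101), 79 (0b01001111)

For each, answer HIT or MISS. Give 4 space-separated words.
vaddr=68: (1,0) not in TLB -> MISS, insert
vaddr=1: (0,0) not in TLB -> MISS, insert
vaddr=45: (0,2) not in TLB -> MISS, insert
vaddr=79: (1,0) in TLB -> HIT

Answer: MISS MISS MISS HIT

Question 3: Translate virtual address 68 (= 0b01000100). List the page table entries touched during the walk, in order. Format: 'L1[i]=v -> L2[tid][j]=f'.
Answer: L1[1]=0 -> L2[0][0]=39

Derivation:
vaddr = 68 = 0b01000100
Split: l1_idx=1, l2_idx=0, offset=4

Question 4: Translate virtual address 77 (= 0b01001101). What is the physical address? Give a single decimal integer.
Answer: 637

Derivation:
vaddr = 77 = 0b01001101
Split: l1_idx=1, l2_idx=0, offset=13
L1[1] = 0
L2[0][0] = 39
paddr = 39 * 16 + 13 = 637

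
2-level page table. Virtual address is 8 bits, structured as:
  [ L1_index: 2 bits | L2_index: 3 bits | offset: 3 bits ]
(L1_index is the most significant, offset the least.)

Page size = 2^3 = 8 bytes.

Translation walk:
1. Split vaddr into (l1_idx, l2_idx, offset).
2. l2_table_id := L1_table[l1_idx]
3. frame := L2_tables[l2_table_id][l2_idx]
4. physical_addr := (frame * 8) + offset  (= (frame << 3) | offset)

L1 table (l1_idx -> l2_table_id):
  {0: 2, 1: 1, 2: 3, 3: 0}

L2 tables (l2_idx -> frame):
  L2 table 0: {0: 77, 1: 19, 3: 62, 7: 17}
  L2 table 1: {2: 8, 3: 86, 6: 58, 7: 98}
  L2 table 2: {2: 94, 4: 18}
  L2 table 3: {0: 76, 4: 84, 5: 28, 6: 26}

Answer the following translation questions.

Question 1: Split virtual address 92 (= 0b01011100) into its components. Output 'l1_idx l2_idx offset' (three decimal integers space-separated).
vaddr = 92 = 0b01011100
  top 2 bits -> l1_idx = 1
  next 3 bits -> l2_idx = 3
  bottom 3 bits -> offset = 4

Answer: 1 3 4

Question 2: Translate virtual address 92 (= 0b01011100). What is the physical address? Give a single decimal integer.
vaddr = 92 = 0b01011100
Split: l1_idx=1, l2_idx=3, offset=4
L1[1] = 1
L2[1][3] = 86
paddr = 86 * 8 + 4 = 692

Answer: 692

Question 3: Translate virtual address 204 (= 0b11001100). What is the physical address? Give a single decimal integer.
vaddr = 204 = 0b11001100
Split: l1_idx=3, l2_idx=1, offset=4
L1[3] = 0
L2[0][1] = 19
paddr = 19 * 8 + 4 = 156

Answer: 156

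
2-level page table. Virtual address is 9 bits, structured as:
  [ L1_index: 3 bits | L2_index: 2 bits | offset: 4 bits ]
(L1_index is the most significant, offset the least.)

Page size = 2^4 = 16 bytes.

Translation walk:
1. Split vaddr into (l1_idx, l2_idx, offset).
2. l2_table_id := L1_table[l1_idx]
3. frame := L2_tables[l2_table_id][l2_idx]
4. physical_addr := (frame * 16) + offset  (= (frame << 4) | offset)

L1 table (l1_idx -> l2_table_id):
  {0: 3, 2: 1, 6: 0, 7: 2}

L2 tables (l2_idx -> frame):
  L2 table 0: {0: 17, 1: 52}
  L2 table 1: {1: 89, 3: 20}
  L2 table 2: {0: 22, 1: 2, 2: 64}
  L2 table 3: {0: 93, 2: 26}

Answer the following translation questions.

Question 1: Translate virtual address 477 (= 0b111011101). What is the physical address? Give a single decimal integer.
Answer: 45

Derivation:
vaddr = 477 = 0b111011101
Split: l1_idx=7, l2_idx=1, offset=13
L1[7] = 2
L2[2][1] = 2
paddr = 2 * 16 + 13 = 45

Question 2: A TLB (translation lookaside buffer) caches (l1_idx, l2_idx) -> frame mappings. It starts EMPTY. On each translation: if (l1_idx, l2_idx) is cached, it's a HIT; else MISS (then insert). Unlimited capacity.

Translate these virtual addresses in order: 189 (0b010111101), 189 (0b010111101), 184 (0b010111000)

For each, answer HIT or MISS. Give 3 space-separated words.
Answer: MISS HIT HIT

Derivation:
vaddr=189: (2,3) not in TLB -> MISS, insert
vaddr=189: (2,3) in TLB -> HIT
vaddr=184: (2,3) in TLB -> HIT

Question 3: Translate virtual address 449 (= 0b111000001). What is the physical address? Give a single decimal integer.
vaddr = 449 = 0b111000001
Split: l1_idx=7, l2_idx=0, offset=1
L1[7] = 2
L2[2][0] = 22
paddr = 22 * 16 + 1 = 353

Answer: 353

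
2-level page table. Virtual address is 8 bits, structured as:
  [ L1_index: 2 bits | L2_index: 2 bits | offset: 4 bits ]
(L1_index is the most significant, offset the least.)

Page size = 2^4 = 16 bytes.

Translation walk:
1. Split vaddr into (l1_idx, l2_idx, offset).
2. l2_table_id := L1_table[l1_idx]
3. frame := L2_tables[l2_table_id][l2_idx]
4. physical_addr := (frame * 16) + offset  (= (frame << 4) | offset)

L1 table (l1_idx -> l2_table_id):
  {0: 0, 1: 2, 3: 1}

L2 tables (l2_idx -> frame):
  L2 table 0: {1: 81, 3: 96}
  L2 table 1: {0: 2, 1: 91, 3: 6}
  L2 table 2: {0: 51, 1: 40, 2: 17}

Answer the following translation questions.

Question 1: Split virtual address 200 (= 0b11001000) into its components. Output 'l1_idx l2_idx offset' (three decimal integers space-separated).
vaddr = 200 = 0b11001000
  top 2 bits -> l1_idx = 3
  next 2 bits -> l2_idx = 0
  bottom 4 bits -> offset = 8

Answer: 3 0 8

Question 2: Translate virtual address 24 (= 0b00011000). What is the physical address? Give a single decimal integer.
Answer: 1304

Derivation:
vaddr = 24 = 0b00011000
Split: l1_idx=0, l2_idx=1, offset=8
L1[0] = 0
L2[0][1] = 81
paddr = 81 * 16 + 8 = 1304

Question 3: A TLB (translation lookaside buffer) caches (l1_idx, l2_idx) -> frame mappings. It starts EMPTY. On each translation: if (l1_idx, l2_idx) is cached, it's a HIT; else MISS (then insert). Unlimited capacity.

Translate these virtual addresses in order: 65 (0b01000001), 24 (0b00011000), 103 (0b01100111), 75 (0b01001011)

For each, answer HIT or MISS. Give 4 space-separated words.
vaddr=65: (1,0) not in TLB -> MISS, insert
vaddr=24: (0,1) not in TLB -> MISS, insert
vaddr=103: (1,2) not in TLB -> MISS, insert
vaddr=75: (1,0) in TLB -> HIT

Answer: MISS MISS MISS HIT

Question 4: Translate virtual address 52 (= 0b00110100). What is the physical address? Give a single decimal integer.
Answer: 1540

Derivation:
vaddr = 52 = 0b00110100
Split: l1_idx=0, l2_idx=3, offset=4
L1[0] = 0
L2[0][3] = 96
paddr = 96 * 16 + 4 = 1540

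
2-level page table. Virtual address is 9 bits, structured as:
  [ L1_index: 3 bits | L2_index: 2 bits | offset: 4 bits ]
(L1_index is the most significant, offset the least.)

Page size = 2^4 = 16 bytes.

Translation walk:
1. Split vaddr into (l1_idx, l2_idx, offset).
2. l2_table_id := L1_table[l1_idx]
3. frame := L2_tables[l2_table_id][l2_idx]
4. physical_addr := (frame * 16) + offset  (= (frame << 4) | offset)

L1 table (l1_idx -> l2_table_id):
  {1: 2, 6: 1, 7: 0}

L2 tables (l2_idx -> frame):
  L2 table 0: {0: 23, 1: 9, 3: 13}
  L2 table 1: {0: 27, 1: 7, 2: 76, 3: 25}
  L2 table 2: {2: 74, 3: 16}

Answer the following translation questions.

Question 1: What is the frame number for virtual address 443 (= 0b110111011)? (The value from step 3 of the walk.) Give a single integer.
vaddr = 443: l1_idx=6, l2_idx=3
L1[6] = 1; L2[1][3] = 25

Answer: 25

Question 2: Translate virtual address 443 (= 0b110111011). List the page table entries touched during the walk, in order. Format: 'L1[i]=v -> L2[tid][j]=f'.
vaddr = 443 = 0b110111011
Split: l1_idx=6, l2_idx=3, offset=11

Answer: L1[6]=1 -> L2[1][3]=25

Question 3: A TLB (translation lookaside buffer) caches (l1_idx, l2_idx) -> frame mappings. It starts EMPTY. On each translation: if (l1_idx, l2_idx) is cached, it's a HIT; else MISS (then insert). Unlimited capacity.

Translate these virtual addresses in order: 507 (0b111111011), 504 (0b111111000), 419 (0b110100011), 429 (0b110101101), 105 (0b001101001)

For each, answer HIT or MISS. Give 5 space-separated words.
vaddr=507: (7,3) not in TLB -> MISS, insert
vaddr=504: (7,3) in TLB -> HIT
vaddr=419: (6,2) not in TLB -> MISS, insert
vaddr=429: (6,2) in TLB -> HIT
vaddr=105: (1,2) not in TLB -> MISS, insert

Answer: MISS HIT MISS HIT MISS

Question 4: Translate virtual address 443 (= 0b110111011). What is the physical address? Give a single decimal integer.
vaddr = 443 = 0b110111011
Split: l1_idx=6, l2_idx=3, offset=11
L1[6] = 1
L2[1][3] = 25
paddr = 25 * 16 + 11 = 411

Answer: 411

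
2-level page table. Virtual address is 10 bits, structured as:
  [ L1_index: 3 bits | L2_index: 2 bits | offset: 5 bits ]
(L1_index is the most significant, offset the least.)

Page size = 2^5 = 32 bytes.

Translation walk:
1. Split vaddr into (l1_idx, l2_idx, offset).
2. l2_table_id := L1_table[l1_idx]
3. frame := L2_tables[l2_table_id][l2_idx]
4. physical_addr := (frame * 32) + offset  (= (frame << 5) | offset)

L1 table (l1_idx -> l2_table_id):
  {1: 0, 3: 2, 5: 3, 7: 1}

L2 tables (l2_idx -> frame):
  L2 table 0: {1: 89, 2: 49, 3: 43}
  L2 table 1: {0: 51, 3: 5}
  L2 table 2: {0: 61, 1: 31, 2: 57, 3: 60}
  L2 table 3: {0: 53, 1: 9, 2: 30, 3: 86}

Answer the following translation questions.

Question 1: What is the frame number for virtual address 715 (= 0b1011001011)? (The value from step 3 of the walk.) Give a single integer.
Answer: 30

Derivation:
vaddr = 715: l1_idx=5, l2_idx=2
L1[5] = 3; L2[3][2] = 30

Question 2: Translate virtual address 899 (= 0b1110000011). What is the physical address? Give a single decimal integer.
Answer: 1635

Derivation:
vaddr = 899 = 0b1110000011
Split: l1_idx=7, l2_idx=0, offset=3
L1[7] = 1
L2[1][0] = 51
paddr = 51 * 32 + 3 = 1635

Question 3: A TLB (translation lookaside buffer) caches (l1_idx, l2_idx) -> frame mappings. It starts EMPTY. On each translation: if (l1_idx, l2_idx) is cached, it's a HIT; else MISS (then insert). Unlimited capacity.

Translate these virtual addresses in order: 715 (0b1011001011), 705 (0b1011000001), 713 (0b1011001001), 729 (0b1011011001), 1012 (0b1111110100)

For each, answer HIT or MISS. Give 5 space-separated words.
vaddr=715: (5,2) not in TLB -> MISS, insert
vaddr=705: (5,2) in TLB -> HIT
vaddr=713: (5,2) in TLB -> HIT
vaddr=729: (5,2) in TLB -> HIT
vaddr=1012: (7,3) not in TLB -> MISS, insert

Answer: MISS HIT HIT HIT MISS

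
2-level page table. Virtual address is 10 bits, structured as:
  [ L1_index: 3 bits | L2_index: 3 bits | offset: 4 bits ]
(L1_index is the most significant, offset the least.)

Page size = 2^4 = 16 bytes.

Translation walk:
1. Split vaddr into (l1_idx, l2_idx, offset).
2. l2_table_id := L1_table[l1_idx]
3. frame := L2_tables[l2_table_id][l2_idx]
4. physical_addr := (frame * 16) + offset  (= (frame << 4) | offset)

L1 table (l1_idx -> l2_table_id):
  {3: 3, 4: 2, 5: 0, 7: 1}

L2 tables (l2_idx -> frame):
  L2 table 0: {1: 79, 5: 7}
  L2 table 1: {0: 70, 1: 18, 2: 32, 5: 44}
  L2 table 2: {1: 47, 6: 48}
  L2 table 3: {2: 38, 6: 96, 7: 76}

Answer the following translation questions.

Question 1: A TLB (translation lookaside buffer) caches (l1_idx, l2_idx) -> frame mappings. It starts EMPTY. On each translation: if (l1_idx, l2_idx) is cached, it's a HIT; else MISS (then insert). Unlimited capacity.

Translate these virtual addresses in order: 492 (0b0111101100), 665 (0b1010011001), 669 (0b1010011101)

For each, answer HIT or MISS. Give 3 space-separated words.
vaddr=492: (3,6) not in TLB -> MISS, insert
vaddr=665: (5,1) not in TLB -> MISS, insert
vaddr=669: (5,1) in TLB -> HIT

Answer: MISS MISS HIT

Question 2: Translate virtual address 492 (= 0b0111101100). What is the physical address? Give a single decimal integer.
vaddr = 492 = 0b0111101100
Split: l1_idx=3, l2_idx=6, offset=12
L1[3] = 3
L2[3][6] = 96
paddr = 96 * 16 + 12 = 1548

Answer: 1548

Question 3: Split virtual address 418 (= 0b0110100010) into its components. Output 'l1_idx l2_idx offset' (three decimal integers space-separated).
Answer: 3 2 2

Derivation:
vaddr = 418 = 0b0110100010
  top 3 bits -> l1_idx = 3
  next 3 bits -> l2_idx = 2
  bottom 4 bits -> offset = 2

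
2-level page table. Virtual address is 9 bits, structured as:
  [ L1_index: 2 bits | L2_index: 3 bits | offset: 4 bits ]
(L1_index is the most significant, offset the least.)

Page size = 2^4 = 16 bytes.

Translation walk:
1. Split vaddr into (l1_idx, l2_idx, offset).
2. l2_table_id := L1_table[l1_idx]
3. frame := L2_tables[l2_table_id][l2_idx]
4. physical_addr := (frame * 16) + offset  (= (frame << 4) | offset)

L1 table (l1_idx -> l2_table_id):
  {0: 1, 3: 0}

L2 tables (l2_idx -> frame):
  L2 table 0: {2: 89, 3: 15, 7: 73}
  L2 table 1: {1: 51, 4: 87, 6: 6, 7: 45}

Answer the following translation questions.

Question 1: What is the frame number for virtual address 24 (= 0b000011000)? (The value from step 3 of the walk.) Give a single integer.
Answer: 51

Derivation:
vaddr = 24: l1_idx=0, l2_idx=1
L1[0] = 1; L2[1][1] = 51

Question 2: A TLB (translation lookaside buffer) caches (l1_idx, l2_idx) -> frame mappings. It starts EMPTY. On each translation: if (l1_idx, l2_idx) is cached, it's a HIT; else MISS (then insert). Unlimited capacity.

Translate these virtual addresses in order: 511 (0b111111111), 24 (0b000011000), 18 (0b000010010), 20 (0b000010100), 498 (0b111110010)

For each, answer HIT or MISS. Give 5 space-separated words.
vaddr=511: (3,7) not in TLB -> MISS, insert
vaddr=24: (0,1) not in TLB -> MISS, insert
vaddr=18: (0,1) in TLB -> HIT
vaddr=20: (0,1) in TLB -> HIT
vaddr=498: (3,7) in TLB -> HIT

Answer: MISS MISS HIT HIT HIT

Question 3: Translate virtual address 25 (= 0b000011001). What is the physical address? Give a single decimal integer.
vaddr = 25 = 0b000011001
Split: l1_idx=0, l2_idx=1, offset=9
L1[0] = 1
L2[1][1] = 51
paddr = 51 * 16 + 9 = 825

Answer: 825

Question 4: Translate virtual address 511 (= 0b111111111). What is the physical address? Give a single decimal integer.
Answer: 1183

Derivation:
vaddr = 511 = 0b111111111
Split: l1_idx=3, l2_idx=7, offset=15
L1[3] = 0
L2[0][7] = 73
paddr = 73 * 16 + 15 = 1183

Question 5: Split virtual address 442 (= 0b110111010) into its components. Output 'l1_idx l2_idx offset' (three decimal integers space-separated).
vaddr = 442 = 0b110111010
  top 2 bits -> l1_idx = 3
  next 3 bits -> l2_idx = 3
  bottom 4 bits -> offset = 10

Answer: 3 3 10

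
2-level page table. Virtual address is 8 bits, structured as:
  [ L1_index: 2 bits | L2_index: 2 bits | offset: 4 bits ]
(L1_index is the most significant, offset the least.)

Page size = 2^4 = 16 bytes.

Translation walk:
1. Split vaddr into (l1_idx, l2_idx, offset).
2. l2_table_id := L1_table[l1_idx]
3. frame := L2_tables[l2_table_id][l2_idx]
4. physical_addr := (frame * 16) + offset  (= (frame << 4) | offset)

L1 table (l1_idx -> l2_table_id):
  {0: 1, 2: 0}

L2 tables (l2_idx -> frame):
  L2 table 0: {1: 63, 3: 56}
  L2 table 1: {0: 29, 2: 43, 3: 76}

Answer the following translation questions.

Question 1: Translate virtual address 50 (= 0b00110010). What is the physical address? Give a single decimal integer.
Answer: 1218

Derivation:
vaddr = 50 = 0b00110010
Split: l1_idx=0, l2_idx=3, offset=2
L1[0] = 1
L2[1][3] = 76
paddr = 76 * 16 + 2 = 1218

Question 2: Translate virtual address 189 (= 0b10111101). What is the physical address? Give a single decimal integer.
vaddr = 189 = 0b10111101
Split: l1_idx=2, l2_idx=3, offset=13
L1[2] = 0
L2[0][3] = 56
paddr = 56 * 16 + 13 = 909

Answer: 909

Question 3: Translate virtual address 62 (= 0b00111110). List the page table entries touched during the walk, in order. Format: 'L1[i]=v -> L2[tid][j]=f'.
vaddr = 62 = 0b00111110
Split: l1_idx=0, l2_idx=3, offset=14

Answer: L1[0]=1 -> L2[1][3]=76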